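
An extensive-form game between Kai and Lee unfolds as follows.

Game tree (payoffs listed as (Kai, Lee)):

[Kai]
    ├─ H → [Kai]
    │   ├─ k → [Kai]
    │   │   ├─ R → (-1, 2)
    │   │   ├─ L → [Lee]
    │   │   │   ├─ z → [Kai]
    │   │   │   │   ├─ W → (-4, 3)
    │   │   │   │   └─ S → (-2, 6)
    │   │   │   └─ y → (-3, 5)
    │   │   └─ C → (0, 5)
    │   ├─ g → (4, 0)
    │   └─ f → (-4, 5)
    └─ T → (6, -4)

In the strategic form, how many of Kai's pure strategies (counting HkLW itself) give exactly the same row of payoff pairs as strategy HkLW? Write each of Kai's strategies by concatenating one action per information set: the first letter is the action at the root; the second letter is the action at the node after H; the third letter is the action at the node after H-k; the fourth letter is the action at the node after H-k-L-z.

Row for HkLW (columns z, y): (-4,3) (-3,5).
Every one of Kai's information sets is on the play path for some reply by Lee when Kai follows HkLW.
Changing the action at any of them therefore changes at least one column, so only HkLW itself gives this row.

1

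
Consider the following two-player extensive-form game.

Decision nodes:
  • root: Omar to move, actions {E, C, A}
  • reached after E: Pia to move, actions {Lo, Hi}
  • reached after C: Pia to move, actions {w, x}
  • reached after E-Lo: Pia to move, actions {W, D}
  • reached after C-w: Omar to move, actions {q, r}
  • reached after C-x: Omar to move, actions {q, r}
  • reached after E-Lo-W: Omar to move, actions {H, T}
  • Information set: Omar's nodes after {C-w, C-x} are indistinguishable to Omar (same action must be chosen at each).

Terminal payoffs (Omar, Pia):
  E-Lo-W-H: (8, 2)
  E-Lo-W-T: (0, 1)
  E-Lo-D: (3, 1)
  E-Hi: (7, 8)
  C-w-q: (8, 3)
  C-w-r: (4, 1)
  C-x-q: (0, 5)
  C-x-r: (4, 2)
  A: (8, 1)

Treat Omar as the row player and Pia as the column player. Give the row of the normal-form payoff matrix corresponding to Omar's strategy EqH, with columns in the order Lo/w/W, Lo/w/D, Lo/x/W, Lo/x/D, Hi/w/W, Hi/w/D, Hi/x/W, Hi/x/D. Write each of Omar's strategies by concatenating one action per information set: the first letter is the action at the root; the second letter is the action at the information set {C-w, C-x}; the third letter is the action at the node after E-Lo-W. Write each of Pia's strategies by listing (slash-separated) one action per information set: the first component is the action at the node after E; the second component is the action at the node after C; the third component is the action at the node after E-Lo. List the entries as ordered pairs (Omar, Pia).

vs Lo/w/W: Omar plays E → Pia plays Lo at [E] → Pia plays W at [E-Lo] → Omar plays H at [E-Lo-W] → (8, 2)
vs Lo/w/D: Omar plays E → Pia plays Lo at [E] → Pia plays D at [E-Lo] → (3, 1)
vs Lo/x/W: Omar plays E → Pia plays Lo at [E] → Pia plays W at [E-Lo] → Omar plays H at [E-Lo-W] → (8, 2)
vs Lo/x/D: Omar plays E → Pia plays Lo at [E] → Pia plays D at [E-Lo] → (3, 1)
vs Hi/w/W: Omar plays E → Pia plays Hi at [E] → (7, 8)
vs Hi/w/D: Omar plays E → Pia plays Hi at [E] → (7, 8)
vs Hi/x/W: Omar plays E → Pia plays Hi at [E] → (7, 8)
vs Hi/x/D: Omar plays E → Pia plays Hi at [E] → (7, 8)

(8,2) (3,1) (8,2) (3,1) (7,8) (7,8) (7,8) (7,8)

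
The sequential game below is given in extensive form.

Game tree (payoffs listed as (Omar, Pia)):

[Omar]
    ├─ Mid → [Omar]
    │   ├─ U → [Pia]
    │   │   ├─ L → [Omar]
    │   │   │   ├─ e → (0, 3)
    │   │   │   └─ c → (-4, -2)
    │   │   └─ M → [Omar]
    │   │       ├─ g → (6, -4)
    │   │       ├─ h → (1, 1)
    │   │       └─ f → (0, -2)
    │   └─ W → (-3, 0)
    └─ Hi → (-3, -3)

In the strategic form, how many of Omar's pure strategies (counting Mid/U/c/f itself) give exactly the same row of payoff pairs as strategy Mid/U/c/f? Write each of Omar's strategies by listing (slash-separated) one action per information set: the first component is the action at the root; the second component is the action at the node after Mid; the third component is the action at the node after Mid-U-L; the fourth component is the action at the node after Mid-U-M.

Row for Mid/U/c/f (columns L, M): (-4,-2) (0,-2).
Every one of Omar's information sets is on the play path for some reply by Pia when Omar follows Mid/U/c/f.
Changing the action at any of them therefore changes at least one column, so only Mid/U/c/f itself gives this row.

1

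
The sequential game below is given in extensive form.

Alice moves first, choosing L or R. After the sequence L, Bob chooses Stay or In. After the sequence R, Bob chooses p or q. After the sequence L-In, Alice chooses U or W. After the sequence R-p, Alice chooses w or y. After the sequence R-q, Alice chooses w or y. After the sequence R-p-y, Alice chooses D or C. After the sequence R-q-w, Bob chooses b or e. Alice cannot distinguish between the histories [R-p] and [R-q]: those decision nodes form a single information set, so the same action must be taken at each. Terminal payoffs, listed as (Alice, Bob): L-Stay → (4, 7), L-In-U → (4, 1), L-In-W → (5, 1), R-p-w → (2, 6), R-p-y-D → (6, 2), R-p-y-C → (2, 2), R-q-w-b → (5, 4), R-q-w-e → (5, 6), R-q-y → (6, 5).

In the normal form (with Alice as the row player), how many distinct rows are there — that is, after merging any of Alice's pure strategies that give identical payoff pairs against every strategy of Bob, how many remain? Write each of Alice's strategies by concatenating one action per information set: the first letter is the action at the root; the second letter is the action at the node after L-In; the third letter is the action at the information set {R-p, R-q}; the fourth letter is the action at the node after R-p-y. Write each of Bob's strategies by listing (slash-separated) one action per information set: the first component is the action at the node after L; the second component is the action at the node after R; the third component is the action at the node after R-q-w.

5

Alice has 16 pure strategies: LUwD, LUwC, LUyD, LUyC, LWwD, LWwC, LWyD, LWyC, RUwD, RUwC, RUyD, RUyC, RWwD, RWwC, RWyD, RWyC. Columns: Stay/p/b, Stay/p/e, Stay/q/b, Stay/q/e, In/p/b, In/p/e, In/q/b, In/q/e.
{LUwD, LUwC, LUyD, LUyC} → row (4,7) (4,7) (4,7) (4,7) (4,1) (4,1) (4,1) (4,1)
{LWwD, LWwC, LWyD, LWyC} → row (4,7) (4,7) (4,7) (4,7) (5,1) (5,1) (5,1) (5,1)
{RUwD, RUwC, RWwD, RWwC} → row (2,6) (2,6) (5,4) (5,6) (2,6) (2,6) (5,4) (5,6)
{RUyD, RWyD} → row (6,2) (6,2) (6,5) (6,5) (6,2) (6,2) (6,5) (6,5)
{RUyC, RWyC} → row (2,2) (2,2) (6,5) (6,5) (2,2) (2,2) (6,5) (6,5)
That's 5 distinct rows out of 16 strategies.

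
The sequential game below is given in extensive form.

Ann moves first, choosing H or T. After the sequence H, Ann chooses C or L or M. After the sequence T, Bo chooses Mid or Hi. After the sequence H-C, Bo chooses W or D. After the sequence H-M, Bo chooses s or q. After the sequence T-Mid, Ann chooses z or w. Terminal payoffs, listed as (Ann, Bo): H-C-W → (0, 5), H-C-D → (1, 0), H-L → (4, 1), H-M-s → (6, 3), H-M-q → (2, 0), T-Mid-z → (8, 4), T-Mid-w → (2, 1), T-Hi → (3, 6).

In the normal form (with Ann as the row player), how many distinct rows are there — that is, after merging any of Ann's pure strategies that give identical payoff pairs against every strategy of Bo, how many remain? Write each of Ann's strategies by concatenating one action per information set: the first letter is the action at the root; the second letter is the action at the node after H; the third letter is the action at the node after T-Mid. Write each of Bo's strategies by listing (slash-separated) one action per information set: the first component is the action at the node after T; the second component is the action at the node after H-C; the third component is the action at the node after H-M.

5

Ann has 12 pure strategies: HCz, HCw, HLz, HLw, HMz, HMw, TCz, TCw, TLz, TLw, TMz, TMw. Columns: Mid/W/s, Mid/W/q, Mid/D/s, Mid/D/q, Hi/W/s, Hi/W/q, Hi/D/s, Hi/D/q.
{HCz, HCw} → row (0,5) (0,5) (1,0) (1,0) (0,5) (0,5) (1,0) (1,0)
{HLz, HLw} → row (4,1) (4,1) (4,1) (4,1) (4,1) (4,1) (4,1) (4,1)
{HMz, HMw} → row (6,3) (2,0) (6,3) (2,0) (6,3) (2,0) (6,3) (2,0)
{TCz, TLz, TMz} → row (8,4) (8,4) (8,4) (8,4) (3,6) (3,6) (3,6) (3,6)
{TCw, TLw, TMw} → row (2,1) (2,1) (2,1) (2,1) (3,6) (3,6) (3,6) (3,6)
That's 5 distinct rows out of 12 strategies.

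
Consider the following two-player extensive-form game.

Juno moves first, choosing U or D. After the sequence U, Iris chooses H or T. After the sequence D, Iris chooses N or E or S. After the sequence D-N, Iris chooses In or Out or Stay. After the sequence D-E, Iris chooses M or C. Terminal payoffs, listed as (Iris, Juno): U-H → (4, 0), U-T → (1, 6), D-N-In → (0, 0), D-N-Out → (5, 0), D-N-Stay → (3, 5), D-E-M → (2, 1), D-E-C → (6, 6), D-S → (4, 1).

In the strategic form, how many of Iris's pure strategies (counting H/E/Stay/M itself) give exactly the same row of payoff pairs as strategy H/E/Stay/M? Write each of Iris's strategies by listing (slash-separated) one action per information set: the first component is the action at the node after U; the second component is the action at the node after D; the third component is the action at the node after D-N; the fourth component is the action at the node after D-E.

3

Row for H/E/Stay/M (columns U, D): (4,0) (2,1).
Under H/E/Stay/M, Iris's choice at the node after D-N can never be reached regardless of what Juno does, so varying those choices leaves every outcome unchanged.
Holding the reachable choices fixed and varying the unreachable one freely already gives 3 equivalent strategies.
No other strategy reproduces this row, so those 3 are the full class: H/E/In/M, H/E/Out/M, H/E/Stay/M.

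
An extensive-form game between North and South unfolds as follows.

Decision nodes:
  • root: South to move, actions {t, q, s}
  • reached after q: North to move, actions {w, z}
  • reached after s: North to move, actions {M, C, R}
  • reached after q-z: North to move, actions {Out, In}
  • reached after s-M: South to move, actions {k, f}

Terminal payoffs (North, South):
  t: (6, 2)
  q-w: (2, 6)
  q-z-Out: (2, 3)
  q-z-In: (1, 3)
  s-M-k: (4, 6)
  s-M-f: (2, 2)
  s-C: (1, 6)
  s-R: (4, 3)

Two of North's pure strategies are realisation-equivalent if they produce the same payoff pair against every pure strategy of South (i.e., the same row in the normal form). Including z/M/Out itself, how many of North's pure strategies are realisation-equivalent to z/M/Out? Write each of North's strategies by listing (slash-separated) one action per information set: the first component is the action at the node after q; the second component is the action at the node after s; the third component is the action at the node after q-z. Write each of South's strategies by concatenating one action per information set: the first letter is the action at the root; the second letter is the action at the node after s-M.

1

Row for z/M/Out (columns tk, tf, qk, qf, sk, sf): (6,2) (6,2) (2,3) (2,3) (4,6) (2,2).
Every one of North's information sets is on the play path for some reply by South when North follows z/M/Out.
Changing the action at any of them therefore changes at least one column, so only z/M/Out itself gives this row.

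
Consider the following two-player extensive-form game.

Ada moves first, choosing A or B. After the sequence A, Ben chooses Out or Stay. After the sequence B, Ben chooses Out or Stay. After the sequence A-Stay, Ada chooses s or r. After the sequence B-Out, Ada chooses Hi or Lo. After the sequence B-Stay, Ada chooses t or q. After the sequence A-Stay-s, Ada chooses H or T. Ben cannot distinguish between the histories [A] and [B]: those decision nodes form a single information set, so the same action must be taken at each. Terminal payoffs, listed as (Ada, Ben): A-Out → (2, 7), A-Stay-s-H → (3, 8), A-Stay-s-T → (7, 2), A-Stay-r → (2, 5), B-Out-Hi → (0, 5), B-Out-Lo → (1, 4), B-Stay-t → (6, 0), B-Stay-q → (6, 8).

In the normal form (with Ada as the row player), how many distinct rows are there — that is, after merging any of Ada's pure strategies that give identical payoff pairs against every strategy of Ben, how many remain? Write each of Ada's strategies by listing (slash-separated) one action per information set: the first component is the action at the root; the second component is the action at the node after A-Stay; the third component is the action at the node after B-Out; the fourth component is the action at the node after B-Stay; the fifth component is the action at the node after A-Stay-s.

Ada has 32 pure strategies: A/s/Hi/t/H, A/s/Hi/t/T, A/s/Hi/q/H, A/s/Hi/q/T, A/s/Lo/t/H, A/s/Lo/t/T, A/s/Lo/q/H, A/s/Lo/q/T, A/r/Hi/t/H, A/r/Hi/t/T, A/r/Hi/q/H, A/r/Hi/q/T, A/r/Lo/t/H, A/r/Lo/t/T, A/r/Lo/q/H, A/r/Lo/q/T, B/s/Hi/t/H, B/s/Hi/t/T, B/s/Hi/q/H, B/s/Hi/q/T, B/s/Lo/t/H, B/s/Lo/t/T, B/s/Lo/q/H, B/s/Lo/q/T, B/r/Hi/t/H, B/r/Hi/t/T, B/r/Hi/q/H, B/r/Hi/q/T, B/r/Lo/t/H, B/r/Lo/t/T, B/r/Lo/q/H, B/r/Lo/q/T. Columns: Out, Stay.
{A/s/Hi/t/H, A/s/Hi/q/H, A/s/Lo/t/H, A/s/Lo/q/H} → row (2,7) (3,8)
{A/s/Hi/t/T, A/s/Hi/q/T, A/s/Lo/t/T, A/s/Lo/q/T} → row (2,7) (7,2)
{A/r/Hi/t/H, A/r/Hi/t/T, A/r/Hi/q/H, A/r/Hi/q/T, A/r/Lo/t/H, A/r/Lo/t/T, A/r/Lo/q/H, A/r/Lo/q/T} → row (2,7) (2,5)
{B/s/Hi/t/H, B/s/Hi/t/T, B/r/Hi/t/H, B/r/Hi/t/T} → row (0,5) (6,0)
{B/s/Hi/q/H, B/s/Hi/q/T, B/r/Hi/q/H, B/r/Hi/q/T} → row (0,5) (6,8)
{B/s/Lo/t/H, B/s/Lo/t/T, B/r/Lo/t/H, B/r/Lo/t/T} → row (1,4) (6,0)
{B/s/Lo/q/H, B/s/Lo/q/T, B/r/Lo/q/H, B/r/Lo/q/T} → row (1,4) (6,8)
That's 7 distinct rows out of 32 strategies.

7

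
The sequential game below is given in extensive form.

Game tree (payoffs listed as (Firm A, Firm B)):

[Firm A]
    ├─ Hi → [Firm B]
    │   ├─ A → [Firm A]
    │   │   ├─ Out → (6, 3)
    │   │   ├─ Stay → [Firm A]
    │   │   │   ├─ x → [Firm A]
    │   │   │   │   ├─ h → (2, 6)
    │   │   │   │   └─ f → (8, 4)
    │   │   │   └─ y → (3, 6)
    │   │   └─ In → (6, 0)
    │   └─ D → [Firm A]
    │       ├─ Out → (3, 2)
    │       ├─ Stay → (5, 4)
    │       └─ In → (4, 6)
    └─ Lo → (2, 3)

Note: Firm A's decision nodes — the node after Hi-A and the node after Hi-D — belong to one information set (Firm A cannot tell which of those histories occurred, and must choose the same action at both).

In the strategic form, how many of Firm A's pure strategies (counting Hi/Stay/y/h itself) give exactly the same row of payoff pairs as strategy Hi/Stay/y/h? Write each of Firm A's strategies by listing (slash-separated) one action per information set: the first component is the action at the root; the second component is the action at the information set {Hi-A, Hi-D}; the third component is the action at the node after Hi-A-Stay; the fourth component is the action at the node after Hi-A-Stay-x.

2

Row for Hi/Stay/y/h (columns A, D): (3,6) (5,4).
Under Hi/Stay/y/h, Firm A's choice at the node after Hi-A-Stay-x can never be reached regardless of what Firm B does, so varying those choices leaves every outcome unchanged.
Holding the reachable choices fixed and varying the unreachable one freely already gives 2 equivalent strategies.
No other strategy reproduces this row, so those 2 are the full class: Hi/Stay/y/h, Hi/Stay/y/f.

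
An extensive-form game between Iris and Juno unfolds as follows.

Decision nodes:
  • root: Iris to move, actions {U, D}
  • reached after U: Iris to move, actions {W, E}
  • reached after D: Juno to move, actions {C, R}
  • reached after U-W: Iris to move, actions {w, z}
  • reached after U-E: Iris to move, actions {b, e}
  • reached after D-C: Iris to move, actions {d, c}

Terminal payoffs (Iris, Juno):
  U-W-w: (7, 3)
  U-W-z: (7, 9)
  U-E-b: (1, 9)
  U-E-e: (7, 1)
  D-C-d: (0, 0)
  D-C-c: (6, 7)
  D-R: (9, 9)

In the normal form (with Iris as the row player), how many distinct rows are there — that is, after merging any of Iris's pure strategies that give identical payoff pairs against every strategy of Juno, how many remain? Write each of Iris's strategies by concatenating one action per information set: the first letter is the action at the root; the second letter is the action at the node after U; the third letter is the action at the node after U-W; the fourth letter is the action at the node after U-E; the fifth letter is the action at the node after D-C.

Iris has 32 pure strategies: UWwbd, UWwbc, UWwed, UWwec, UWzbd, UWzbc, UWzed, UWzec, UEwbd, UEwbc, UEwed, UEwec, UEzbd, UEzbc, UEzed, UEzec, DWwbd, DWwbc, DWwed, DWwec, DWzbd, DWzbc, DWzed, DWzec, DEwbd, DEwbc, DEwed, DEwec, DEzbd, DEzbc, DEzed, DEzec. Columns: C, R.
{UWwbd, UWwbc, UWwed, UWwec} → row (7,3) (7,3)
{UWzbd, UWzbc, UWzed, UWzec} → row (7,9) (7,9)
{UEwbd, UEwbc, UEzbd, UEzbc} → row (1,9) (1,9)
{UEwed, UEwec, UEzed, UEzec} → row (7,1) (7,1)
{DWwbd, DWwed, DWzbd, DWzed, DEwbd, DEwed, DEzbd, DEzed} → row (0,0) (9,9)
{DWwbc, DWwec, DWzbc, DWzec, DEwbc, DEwec, DEzbc, DEzec} → row (6,7) (9,9)
That's 6 distinct rows out of 32 strategies.

6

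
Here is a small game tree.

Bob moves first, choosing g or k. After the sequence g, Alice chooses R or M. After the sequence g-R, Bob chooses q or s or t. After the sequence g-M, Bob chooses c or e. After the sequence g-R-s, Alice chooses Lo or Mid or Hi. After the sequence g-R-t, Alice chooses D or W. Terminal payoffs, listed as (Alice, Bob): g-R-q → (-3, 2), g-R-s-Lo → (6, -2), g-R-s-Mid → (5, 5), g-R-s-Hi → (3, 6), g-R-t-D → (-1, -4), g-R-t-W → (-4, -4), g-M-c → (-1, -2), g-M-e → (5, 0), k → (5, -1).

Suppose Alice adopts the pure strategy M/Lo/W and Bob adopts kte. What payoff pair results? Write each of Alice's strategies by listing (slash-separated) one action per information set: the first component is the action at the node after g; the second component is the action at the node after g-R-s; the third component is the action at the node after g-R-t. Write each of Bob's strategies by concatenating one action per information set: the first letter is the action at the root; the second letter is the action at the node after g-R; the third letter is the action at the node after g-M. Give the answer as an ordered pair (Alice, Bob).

(5, -1)

Trace the play path from the root:
  Bob plays k
→ terminal payoff (5, -1).
(Alice's choice at the node after g is never reached on this path, so it doesn't affect the outcome.)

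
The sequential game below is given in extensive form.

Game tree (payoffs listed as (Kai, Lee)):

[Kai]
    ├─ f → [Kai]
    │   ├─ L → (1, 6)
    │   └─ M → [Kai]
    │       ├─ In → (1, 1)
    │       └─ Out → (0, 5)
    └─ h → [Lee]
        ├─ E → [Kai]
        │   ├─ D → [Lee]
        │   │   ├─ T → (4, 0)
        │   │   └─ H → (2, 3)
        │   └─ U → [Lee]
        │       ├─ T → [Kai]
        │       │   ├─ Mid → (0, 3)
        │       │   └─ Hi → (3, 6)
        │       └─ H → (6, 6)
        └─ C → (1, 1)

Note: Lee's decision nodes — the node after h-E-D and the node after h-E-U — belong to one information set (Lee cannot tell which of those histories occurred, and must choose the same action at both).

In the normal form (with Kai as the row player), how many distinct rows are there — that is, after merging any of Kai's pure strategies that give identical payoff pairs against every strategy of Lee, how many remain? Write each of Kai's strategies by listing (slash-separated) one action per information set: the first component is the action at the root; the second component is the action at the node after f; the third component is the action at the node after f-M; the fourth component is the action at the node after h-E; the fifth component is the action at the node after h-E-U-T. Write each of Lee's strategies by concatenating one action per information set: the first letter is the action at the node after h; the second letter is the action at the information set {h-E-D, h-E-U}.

Kai has 32 pure strategies: f/L/In/D/Mid, f/L/In/D/Hi, f/L/In/U/Mid, f/L/In/U/Hi, f/L/Out/D/Mid, f/L/Out/D/Hi, f/L/Out/U/Mid, f/L/Out/U/Hi, f/M/In/D/Mid, f/M/In/D/Hi, f/M/In/U/Mid, f/M/In/U/Hi, f/M/Out/D/Mid, f/M/Out/D/Hi, f/M/Out/U/Mid, f/M/Out/U/Hi, h/L/In/D/Mid, h/L/In/D/Hi, h/L/In/U/Mid, h/L/In/U/Hi, h/L/Out/D/Mid, h/L/Out/D/Hi, h/L/Out/U/Mid, h/L/Out/U/Hi, h/M/In/D/Mid, h/M/In/D/Hi, h/M/In/U/Mid, h/M/In/U/Hi, h/M/Out/D/Mid, h/M/Out/D/Hi, h/M/Out/U/Mid, h/M/Out/U/Hi. Columns: ET, EH, CT, CH.
{f/L/In/D/Mid, f/L/In/D/Hi, f/L/In/U/Mid, f/L/In/U/Hi, f/L/Out/D/Mid, f/L/Out/D/Hi, f/L/Out/U/Mid, f/L/Out/U/Hi} → row (1,6) (1,6) (1,6) (1,6)
{f/M/In/D/Mid, f/M/In/D/Hi, f/M/In/U/Mid, f/M/In/U/Hi} → row (1,1) (1,1) (1,1) (1,1)
{f/M/Out/D/Mid, f/M/Out/D/Hi, f/M/Out/U/Mid, f/M/Out/U/Hi} → row (0,5) (0,5) (0,5) (0,5)
{h/L/In/D/Mid, h/L/In/D/Hi, h/L/Out/D/Mid, h/L/Out/D/Hi, h/M/In/D/Mid, h/M/In/D/Hi, h/M/Out/D/Mid, h/M/Out/D/Hi} → row (4,0) (2,3) (1,1) (1,1)
{h/L/In/U/Mid, h/L/Out/U/Mid, h/M/In/U/Mid, h/M/Out/U/Mid} → row (0,3) (6,6) (1,1) (1,1)
{h/L/In/U/Hi, h/L/Out/U/Hi, h/M/In/U/Hi, h/M/Out/U/Hi} → row (3,6) (6,6) (1,1) (1,1)
That's 6 distinct rows out of 32 strategies.

6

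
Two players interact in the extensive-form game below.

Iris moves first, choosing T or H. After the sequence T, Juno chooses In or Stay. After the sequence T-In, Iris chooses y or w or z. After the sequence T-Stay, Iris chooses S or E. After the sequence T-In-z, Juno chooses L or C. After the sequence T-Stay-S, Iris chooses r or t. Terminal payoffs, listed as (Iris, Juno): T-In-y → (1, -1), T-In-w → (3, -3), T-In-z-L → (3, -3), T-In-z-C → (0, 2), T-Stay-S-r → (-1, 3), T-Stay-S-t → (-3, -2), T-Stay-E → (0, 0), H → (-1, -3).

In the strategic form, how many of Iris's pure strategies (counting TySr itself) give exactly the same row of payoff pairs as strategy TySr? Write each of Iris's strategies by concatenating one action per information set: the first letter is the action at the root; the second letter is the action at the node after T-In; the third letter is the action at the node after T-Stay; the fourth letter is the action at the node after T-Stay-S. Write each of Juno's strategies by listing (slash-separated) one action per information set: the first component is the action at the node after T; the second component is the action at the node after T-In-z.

Row for TySr (columns In/L, In/C, Stay/L, Stay/C): (1,-1) (1,-1) (-1,3) (-1,3).
Every one of Iris's information sets is on the play path for some reply by Juno when Iris follows TySr.
Changing the action at any of them therefore changes at least one column, so only TySr itself gives this row.

1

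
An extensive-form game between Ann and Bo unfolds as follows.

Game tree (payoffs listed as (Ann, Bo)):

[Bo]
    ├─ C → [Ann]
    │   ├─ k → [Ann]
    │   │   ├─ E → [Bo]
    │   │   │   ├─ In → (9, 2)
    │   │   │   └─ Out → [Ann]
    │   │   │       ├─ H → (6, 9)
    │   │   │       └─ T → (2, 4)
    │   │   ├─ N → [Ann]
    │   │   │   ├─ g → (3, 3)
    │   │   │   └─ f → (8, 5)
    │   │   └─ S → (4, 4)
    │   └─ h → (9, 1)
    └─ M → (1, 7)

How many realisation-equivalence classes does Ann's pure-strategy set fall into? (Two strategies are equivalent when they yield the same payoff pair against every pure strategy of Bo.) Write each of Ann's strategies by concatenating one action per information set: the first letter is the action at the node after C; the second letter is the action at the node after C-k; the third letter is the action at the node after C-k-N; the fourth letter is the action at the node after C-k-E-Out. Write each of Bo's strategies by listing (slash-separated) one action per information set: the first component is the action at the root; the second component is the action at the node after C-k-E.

6

Ann has 24 pure strategies: kEgH, kEgT, kEfH, kEfT, kNgH, kNgT, kNfH, kNfT, kSgH, kSgT, kSfH, kSfT, hEgH, hEgT, hEfH, hEfT, hNgH, hNgT, hNfH, hNfT, hSgH, hSgT, hSfH, hSfT. Columns: C/In, C/Out, M/In, M/Out.
{kEgH, kEfH} → row (9,2) (6,9) (1,7) (1,7)
{kEgT, kEfT} → row (9,2) (2,4) (1,7) (1,7)
{kNgH, kNgT} → row (3,3) (3,3) (1,7) (1,7)
{kNfH, kNfT} → row (8,5) (8,5) (1,7) (1,7)
{kSgH, kSgT, kSfH, kSfT} → row (4,4) (4,4) (1,7) (1,7)
{hEgH, hEgT, hEfH, hEfT, hNgH, hNgT, hNfH, hNfT, hSgH, hSgT, hSfH, hSfT} → row (9,1) (9,1) (1,7) (1,7)
That's 6 distinct rows out of 24 strategies.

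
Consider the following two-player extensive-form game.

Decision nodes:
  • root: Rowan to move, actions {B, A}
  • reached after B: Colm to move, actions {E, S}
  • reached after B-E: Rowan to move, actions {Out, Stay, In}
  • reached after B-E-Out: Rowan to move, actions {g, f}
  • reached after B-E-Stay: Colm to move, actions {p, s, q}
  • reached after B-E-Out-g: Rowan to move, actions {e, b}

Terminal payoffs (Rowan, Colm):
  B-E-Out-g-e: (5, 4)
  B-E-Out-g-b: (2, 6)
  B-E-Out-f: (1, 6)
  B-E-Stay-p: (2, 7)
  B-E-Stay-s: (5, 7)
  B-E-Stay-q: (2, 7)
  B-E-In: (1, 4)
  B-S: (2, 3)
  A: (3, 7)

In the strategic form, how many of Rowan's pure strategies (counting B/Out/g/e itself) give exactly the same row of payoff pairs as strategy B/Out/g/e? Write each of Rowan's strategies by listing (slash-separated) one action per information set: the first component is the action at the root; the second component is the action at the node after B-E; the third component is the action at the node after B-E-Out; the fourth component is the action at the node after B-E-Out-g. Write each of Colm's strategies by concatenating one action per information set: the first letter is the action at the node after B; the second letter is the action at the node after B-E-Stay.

Row for B/Out/g/e (columns Ep, Es, Eq, Sp, Ss, Sq): (5,4) (5,4) (5,4) (2,3) (2,3) (2,3).
Every one of Rowan's information sets is on the play path for some reply by Colm when Rowan follows B/Out/g/e.
Changing the action at any of them therefore changes at least one column, so only B/Out/g/e itself gives this row.

1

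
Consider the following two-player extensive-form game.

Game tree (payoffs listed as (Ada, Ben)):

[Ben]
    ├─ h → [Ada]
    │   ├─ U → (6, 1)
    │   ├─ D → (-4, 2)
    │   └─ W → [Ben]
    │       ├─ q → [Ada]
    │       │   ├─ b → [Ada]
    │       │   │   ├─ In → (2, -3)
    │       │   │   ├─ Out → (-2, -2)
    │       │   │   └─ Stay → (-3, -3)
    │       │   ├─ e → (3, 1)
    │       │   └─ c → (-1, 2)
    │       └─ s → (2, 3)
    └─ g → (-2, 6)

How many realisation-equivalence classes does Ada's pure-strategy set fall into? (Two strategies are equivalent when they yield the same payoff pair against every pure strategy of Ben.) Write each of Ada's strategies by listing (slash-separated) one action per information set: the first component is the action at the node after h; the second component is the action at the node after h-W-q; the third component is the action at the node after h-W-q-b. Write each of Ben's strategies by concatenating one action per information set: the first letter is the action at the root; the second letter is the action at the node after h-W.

7

Ada has 27 pure strategies: U/b/In, U/b/Out, U/b/Stay, U/e/In, U/e/Out, U/e/Stay, U/c/In, U/c/Out, U/c/Stay, D/b/In, D/b/Out, D/b/Stay, D/e/In, D/e/Out, D/e/Stay, D/c/In, D/c/Out, D/c/Stay, W/b/In, W/b/Out, W/b/Stay, W/e/In, W/e/Out, W/e/Stay, W/c/In, W/c/Out, W/c/Stay. Columns: hq, hs, gq, gs.
{U/b/In, U/b/Out, U/b/Stay, U/e/In, U/e/Out, U/e/Stay, U/c/In, U/c/Out, U/c/Stay} → row (6,1) (6,1) (-2,6) (-2,6)
{D/b/In, D/b/Out, D/b/Stay, D/e/In, D/e/Out, D/e/Stay, D/c/In, D/c/Out, D/c/Stay} → row (-4,2) (-4,2) (-2,6) (-2,6)
{W/b/In} → row (2,-3) (2,3) (-2,6) (-2,6)
{W/b/Out} → row (-2,-2) (2,3) (-2,6) (-2,6)
{W/b/Stay} → row (-3,-3) (2,3) (-2,6) (-2,6)
{W/e/In, W/e/Out, W/e/Stay} → row (3,1) (2,3) (-2,6) (-2,6)
{W/c/In, W/c/Out, W/c/Stay} → row (-1,2) (2,3) (-2,6) (-2,6)
That's 7 distinct rows out of 27 strategies.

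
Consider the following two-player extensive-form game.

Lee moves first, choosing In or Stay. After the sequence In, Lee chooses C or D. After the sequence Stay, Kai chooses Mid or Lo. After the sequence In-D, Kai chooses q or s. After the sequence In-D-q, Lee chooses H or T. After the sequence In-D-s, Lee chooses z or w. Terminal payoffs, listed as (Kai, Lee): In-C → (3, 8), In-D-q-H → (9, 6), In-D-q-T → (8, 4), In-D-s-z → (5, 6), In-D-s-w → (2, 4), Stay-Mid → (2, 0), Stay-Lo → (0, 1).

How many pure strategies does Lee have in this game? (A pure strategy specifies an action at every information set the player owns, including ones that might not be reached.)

16

Lee owns the root with actions {In, Stay} — two choices.
Lee owns the node after In with actions {C, D} — two choices.
Lee owns the node after In-D-q with actions {H, T} — two choices.
Lee owns the node after In-D-s with actions {z, w} — two choices.
A pure strategy fixes one action at each information set independently, so the count is the product 2 × 2 × 2 × 2 = 16.
(For reference, Kai has 4 pure strategies, giving a 16×4 normal-form matrix.)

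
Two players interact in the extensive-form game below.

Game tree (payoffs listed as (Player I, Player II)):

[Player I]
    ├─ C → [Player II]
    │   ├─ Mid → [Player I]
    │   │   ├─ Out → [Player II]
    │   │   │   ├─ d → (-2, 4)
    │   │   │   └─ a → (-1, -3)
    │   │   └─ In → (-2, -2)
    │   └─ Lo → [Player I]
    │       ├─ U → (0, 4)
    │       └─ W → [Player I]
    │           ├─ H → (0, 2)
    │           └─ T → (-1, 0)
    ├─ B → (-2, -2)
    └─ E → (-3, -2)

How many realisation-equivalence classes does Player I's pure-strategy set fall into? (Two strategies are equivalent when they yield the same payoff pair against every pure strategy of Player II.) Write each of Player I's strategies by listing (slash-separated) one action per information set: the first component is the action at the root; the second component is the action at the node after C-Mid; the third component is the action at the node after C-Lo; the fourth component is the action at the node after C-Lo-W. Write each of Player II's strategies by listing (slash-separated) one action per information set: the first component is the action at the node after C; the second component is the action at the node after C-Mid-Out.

8

Player I has 24 pure strategies: C/Out/U/H, C/Out/U/T, C/Out/W/H, C/Out/W/T, C/In/U/H, C/In/U/T, C/In/W/H, C/In/W/T, B/Out/U/H, B/Out/U/T, B/Out/W/H, B/Out/W/T, B/In/U/H, B/In/U/T, B/In/W/H, B/In/W/T, E/Out/U/H, E/Out/U/T, E/Out/W/H, E/Out/W/T, E/In/U/H, E/In/U/T, E/In/W/H, E/In/W/T. Columns: Mid/d, Mid/a, Lo/d, Lo/a.
{C/Out/U/H, C/Out/U/T} → row (-2,4) (-1,-3) (0,4) (0,4)
{C/Out/W/H} → row (-2,4) (-1,-3) (0,2) (0,2)
{C/Out/W/T} → row (-2,4) (-1,-3) (-1,0) (-1,0)
{C/In/U/H, C/In/U/T} → row (-2,-2) (-2,-2) (0,4) (0,4)
{C/In/W/H} → row (-2,-2) (-2,-2) (0,2) (0,2)
{C/In/W/T} → row (-2,-2) (-2,-2) (-1,0) (-1,0)
{B/Out/U/H, B/Out/U/T, B/Out/W/H, B/Out/W/T, B/In/U/H, B/In/U/T, B/In/W/H, B/In/W/T} → row (-2,-2) (-2,-2) (-2,-2) (-2,-2)
{E/Out/U/H, E/Out/U/T, E/Out/W/H, E/Out/W/T, E/In/U/H, E/In/U/T, E/In/W/H, E/In/W/T} → row (-3,-2) (-3,-2) (-3,-2) (-3,-2)
That's 8 distinct rows out of 24 strategies.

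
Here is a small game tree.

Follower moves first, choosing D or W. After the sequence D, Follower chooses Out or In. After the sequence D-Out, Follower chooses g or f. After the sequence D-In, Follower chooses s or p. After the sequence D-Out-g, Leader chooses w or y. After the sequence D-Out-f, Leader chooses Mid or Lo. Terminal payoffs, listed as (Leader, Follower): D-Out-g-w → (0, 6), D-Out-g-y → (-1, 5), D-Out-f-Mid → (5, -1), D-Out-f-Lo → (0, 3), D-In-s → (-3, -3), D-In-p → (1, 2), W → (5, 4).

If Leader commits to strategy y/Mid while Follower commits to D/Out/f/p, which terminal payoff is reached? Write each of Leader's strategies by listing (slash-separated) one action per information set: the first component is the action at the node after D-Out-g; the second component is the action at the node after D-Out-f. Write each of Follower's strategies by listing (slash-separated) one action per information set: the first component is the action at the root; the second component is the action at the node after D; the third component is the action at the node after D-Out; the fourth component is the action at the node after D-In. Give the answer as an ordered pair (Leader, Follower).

Trace the play path from the root:
  Follower plays D
  Follower plays Out at [D]
  Follower plays f at [D-Out]
  Leader plays Mid at [D-Out-f]
→ terminal payoff (5, -1).
(Leader's choice at the node after D-Out-g is never reached on this path, so it doesn't affect the outcome.)

(5, -1)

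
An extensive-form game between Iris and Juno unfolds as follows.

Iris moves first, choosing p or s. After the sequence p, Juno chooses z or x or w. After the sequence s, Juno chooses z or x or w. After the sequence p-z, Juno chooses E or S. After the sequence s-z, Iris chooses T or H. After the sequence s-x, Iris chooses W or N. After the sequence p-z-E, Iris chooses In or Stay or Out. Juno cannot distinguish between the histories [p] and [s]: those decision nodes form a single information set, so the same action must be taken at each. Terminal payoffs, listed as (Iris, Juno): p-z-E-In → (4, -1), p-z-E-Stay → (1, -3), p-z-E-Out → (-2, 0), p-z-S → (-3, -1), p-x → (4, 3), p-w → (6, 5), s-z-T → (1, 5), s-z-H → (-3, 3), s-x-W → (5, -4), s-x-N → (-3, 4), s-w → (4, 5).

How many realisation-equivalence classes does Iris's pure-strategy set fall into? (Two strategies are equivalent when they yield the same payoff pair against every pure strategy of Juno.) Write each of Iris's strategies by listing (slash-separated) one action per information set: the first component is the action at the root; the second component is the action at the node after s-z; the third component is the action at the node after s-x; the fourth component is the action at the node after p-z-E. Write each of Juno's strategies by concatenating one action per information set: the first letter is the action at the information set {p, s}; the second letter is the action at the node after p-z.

7

Iris has 24 pure strategies: p/T/W/In, p/T/W/Stay, p/T/W/Out, p/T/N/In, p/T/N/Stay, p/T/N/Out, p/H/W/In, p/H/W/Stay, p/H/W/Out, p/H/N/In, p/H/N/Stay, p/H/N/Out, s/T/W/In, s/T/W/Stay, s/T/W/Out, s/T/N/In, s/T/N/Stay, s/T/N/Out, s/H/W/In, s/H/W/Stay, s/H/W/Out, s/H/N/In, s/H/N/Stay, s/H/N/Out. Columns: zE, zS, xE, xS, wE, wS.
{p/T/W/In, p/T/N/In, p/H/W/In, p/H/N/In} → row (4,-1) (-3,-1) (4,3) (4,3) (6,5) (6,5)
{p/T/W/Stay, p/T/N/Stay, p/H/W/Stay, p/H/N/Stay} → row (1,-3) (-3,-1) (4,3) (4,3) (6,5) (6,5)
{p/T/W/Out, p/T/N/Out, p/H/W/Out, p/H/N/Out} → row (-2,0) (-3,-1) (4,3) (4,3) (6,5) (6,5)
{s/T/W/In, s/T/W/Stay, s/T/W/Out} → row (1,5) (1,5) (5,-4) (5,-4) (4,5) (4,5)
{s/T/N/In, s/T/N/Stay, s/T/N/Out} → row (1,5) (1,5) (-3,4) (-3,4) (4,5) (4,5)
{s/H/W/In, s/H/W/Stay, s/H/W/Out} → row (-3,3) (-3,3) (5,-4) (5,-4) (4,5) (4,5)
{s/H/N/In, s/H/N/Stay, s/H/N/Out} → row (-3,3) (-3,3) (-3,4) (-3,4) (4,5) (4,5)
That's 7 distinct rows out of 24 strategies.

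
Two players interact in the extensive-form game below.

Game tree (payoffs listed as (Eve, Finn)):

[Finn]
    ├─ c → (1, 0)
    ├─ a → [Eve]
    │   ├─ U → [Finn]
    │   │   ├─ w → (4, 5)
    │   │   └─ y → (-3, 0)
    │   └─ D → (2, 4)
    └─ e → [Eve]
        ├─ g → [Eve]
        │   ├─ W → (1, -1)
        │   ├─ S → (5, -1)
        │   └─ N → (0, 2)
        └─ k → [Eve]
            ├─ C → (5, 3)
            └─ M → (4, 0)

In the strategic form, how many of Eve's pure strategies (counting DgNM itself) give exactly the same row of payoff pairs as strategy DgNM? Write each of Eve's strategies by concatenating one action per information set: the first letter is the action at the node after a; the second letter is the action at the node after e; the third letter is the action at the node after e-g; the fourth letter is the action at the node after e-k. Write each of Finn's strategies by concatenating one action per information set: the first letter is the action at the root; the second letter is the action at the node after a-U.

Row for DgNM (columns cw, cy, aw, ay, ew, ey): (1,0) (1,0) (2,4) (2,4) (0,2) (0,2).
Under DgNM, Eve's choice at the node after e-k can never be reached regardless of what Finn does, so varying those choices leaves every outcome unchanged.
Holding the reachable choices fixed and varying the unreachable one freely already gives 2 equivalent strategies.
No other strategy reproduces this row, so those 2 are the full class: DgNC, DgNM.

2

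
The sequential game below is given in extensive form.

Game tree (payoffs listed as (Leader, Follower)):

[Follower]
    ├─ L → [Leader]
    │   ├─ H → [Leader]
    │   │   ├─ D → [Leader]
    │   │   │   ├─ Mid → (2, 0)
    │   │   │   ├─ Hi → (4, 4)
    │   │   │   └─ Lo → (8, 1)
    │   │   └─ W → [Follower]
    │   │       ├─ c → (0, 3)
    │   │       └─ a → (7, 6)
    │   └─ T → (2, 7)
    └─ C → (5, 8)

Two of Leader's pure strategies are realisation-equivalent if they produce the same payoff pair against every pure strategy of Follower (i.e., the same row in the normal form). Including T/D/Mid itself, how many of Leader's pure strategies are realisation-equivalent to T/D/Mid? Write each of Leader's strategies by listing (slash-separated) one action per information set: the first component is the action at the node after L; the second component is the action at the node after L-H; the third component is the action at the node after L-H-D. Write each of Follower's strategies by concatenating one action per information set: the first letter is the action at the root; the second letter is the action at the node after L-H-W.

6

Row for T/D/Mid (columns Lc, La, Cc, Ca): (2,7) (2,7) (5,8) (5,8).
Under T/D/Mid, Leader's choice at the node after L-H and at the node after L-H-D can never be reached regardless of what Follower does, so varying those choices leaves every outcome unchanged.
Holding the reachable choices fixed and varying the unreachable ones freely already gives 2 × 3 = 6 equivalent strategies.
No other strategy reproduces this row, so those 6 are the full class: T/D/Mid, T/D/Hi, T/D/Lo, T/W/Mid, T/W/Hi, T/W/Lo.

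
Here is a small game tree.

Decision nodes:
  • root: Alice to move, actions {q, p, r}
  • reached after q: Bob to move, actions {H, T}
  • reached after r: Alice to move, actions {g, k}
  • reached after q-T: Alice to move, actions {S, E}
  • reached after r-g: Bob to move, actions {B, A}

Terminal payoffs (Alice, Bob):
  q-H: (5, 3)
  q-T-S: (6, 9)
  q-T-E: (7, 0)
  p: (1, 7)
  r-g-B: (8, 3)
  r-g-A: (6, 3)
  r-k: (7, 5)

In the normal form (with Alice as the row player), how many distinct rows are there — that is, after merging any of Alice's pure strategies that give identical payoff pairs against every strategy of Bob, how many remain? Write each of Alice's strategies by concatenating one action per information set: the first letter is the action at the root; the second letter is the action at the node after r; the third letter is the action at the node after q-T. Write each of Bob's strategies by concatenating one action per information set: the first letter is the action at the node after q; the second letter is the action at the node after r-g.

5

Alice has 12 pure strategies: qgS, qgE, qkS, qkE, pgS, pgE, pkS, pkE, rgS, rgE, rkS, rkE. Columns: HB, HA, TB, TA.
{qgS, qkS} → row (5,3) (5,3) (6,9) (6,9)
{qgE, qkE} → row (5,3) (5,3) (7,0) (7,0)
{pgS, pgE, pkS, pkE} → row (1,7) (1,7) (1,7) (1,7)
{rgS, rgE} → row (8,3) (6,3) (8,3) (6,3)
{rkS, rkE} → row (7,5) (7,5) (7,5) (7,5)
That's 5 distinct rows out of 12 strategies.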